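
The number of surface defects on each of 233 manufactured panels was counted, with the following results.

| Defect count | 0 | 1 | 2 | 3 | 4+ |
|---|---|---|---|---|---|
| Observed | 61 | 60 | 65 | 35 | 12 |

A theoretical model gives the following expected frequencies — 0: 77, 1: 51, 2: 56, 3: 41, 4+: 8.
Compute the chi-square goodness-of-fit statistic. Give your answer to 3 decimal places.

χ² = (61−77)²/77 + (60−51)²/51 + (65−56)²/56 + (35−41)²/41 + (12−8)²/8
   = 3.3247 + 1.5882 + 1.4464 + 0.8780 + 2.0000
Sum = 9.237

9.237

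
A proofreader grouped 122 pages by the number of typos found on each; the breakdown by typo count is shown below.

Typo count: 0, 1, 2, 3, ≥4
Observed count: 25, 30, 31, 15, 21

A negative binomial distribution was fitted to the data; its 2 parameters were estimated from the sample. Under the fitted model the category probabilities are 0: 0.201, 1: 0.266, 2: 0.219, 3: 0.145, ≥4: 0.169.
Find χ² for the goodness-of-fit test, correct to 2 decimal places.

1.30

Expected counts E_i = n·p_i: 122×0.201 = 24.522, 122×0.266 = 32.452, 122×0.219 = 26.718, 122×0.145 = 17.69, 122×0.169 = 20.618.
χ² = (25−24.522)²/24.522 + (30−32.452)²/32.452 + (31−26.718)²/26.718 + (15−17.69)²/17.69 + (21−20.618)²/20.618
   = 0.009 + 0.185 + 0.686 + 0.409 + 0.007
Sum = 1.30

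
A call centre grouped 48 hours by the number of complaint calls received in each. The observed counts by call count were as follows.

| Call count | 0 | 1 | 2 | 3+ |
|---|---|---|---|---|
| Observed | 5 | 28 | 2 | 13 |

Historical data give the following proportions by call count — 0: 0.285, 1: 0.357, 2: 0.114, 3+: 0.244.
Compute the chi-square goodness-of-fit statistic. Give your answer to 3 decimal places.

14.740

Expected counts E_i = n·p_i: 48×0.285 = 13.68, 48×0.357 = 17.136, 48×0.114 = 5.472, 48×0.244 = 11.712.
χ² = (5−13.68)²/13.68 + (28−17.136)²/17.136 + (2−5.472)²/5.472 + (13−11.712)²/11.712
   = 5.5075 + 6.8876 + 2.2030 + 0.1416
Sum = 14.740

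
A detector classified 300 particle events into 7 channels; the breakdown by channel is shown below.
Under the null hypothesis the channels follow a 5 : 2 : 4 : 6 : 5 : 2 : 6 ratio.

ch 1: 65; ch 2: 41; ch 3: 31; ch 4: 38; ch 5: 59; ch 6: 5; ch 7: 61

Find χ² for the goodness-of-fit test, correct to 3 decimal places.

49.528

Ratio total = 30. Expected counts: 300×5/30 = 50, 300×2/30 = 20, 300×4/30 = 40, 300×6/30 = 60, 300×5/30 = 50, 300×2/30 = 20, 300×6/30 = 60.
cat         O        E   (O−E)²/E
ch 1       65       50     4.5000
ch 2       41       20    22.0500
ch 3       31       40     2.0250
ch 4       38       60     8.0667
ch 5       59       50     1.6200
ch 6        5       20    11.2500
ch 7       61       60     0.0167
Sum = 49.528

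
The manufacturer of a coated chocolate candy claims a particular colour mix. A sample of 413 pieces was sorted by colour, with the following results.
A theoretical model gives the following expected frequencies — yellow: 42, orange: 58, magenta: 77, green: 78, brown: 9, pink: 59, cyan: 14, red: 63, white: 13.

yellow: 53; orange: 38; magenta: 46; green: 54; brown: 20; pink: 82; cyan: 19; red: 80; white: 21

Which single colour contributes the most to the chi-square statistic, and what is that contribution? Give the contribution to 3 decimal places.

χ² = (53−42)²/42 + (38−58)²/58 + (46−77)²/77 + (54−78)²/78 + (20−9)²/9 + (82−59)²/59 + (19−14)²/14 + (80−63)²/63 + (21−13)²/13
   = 2.8810 + 6.8966 + 12.4805 + 7.3846 + 13.4444 + 8.9661 + 1.7857 + 4.5873 + 4.9231
The largest term is for brown: 13.444.

brown, 13.444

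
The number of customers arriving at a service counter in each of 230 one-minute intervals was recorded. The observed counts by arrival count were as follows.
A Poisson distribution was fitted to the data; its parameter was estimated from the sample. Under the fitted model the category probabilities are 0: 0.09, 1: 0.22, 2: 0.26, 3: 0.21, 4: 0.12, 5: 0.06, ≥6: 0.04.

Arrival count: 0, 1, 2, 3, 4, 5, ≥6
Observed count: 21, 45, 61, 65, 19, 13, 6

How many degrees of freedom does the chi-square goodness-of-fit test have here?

5

There are k = 7 categories and 1 parameter estimated from the data, so df = 7 − 1 − 1 = 5.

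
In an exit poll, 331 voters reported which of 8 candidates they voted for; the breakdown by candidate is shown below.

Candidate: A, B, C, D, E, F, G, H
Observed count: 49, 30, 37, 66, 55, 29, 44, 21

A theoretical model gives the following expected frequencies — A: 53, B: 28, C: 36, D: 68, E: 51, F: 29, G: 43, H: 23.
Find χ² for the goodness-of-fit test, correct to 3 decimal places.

1.042

A: (49 − 53)²/53 = 16/53 = 0.3019
B: (30 − 28)²/28 = 4/28 = 0.1429
C: (37 − 36)²/36 = 1/36 = 0.0278
D: (66 − 68)²/68 = 4/68 = 0.0588
E: (55 − 51)²/51 = 16/51 = 0.3137
F: (29 − 29)²/29 = 0/29 = 0.0000
G: (44 − 43)²/43 = 1/43 = 0.0233
H: (21 − 23)²/23 = 4/23 = 0.1739
Sum = 1.042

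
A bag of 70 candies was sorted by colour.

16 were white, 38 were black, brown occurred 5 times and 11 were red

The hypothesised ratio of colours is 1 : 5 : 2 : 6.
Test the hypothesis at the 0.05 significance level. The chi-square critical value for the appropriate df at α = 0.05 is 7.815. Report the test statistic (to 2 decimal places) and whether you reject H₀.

45.49; reject

Ratio total = 14. Expected counts: 70×1/14 = 5, 70×5/14 = 25, 70×2/14 = 10, 70×6/14 = 30.
white: (16 − 5)²/5 = 121/5 = 24.200
black: (38 − 25)²/25 = 169/25 = 6.760
brown: (5 − 10)²/10 = 25/10 = 2.500
red: (11 − 30)²/30 = 361/30 = 12.033
Sum = 45.49
df = 3. Since 45.49 > 7.815, we reject H₀.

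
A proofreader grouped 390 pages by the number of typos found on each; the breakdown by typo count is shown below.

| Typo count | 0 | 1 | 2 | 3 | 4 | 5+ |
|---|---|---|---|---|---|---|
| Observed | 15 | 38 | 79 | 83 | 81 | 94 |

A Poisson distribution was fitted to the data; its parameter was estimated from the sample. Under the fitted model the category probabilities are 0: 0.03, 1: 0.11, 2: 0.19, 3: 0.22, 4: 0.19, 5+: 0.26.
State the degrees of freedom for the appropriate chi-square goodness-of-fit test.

4

There are k = 6 categories and 1 parameter estimated from the data, so df = 6 − 1 − 1 = 4.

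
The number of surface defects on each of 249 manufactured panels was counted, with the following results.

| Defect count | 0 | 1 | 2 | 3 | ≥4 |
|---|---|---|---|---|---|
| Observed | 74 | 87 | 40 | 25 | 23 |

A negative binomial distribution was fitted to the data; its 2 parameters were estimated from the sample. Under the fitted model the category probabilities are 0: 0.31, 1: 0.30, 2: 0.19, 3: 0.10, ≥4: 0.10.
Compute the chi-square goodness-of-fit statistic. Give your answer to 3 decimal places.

Expected counts E_i = n·p_i: 249×0.31 = 77.19, 249×0.30 = 74.7, 249×0.19 = 47.31, 249×0.10 = 24.9, 249×0.10 = 24.9.
cat         O        E   (O−E)²/E
0          74    77.19     0.1318
1          87     74.7     2.0253
2          40    47.31     1.1295
3          25     24.9     0.0004
≥4         23     24.9     0.1450
Sum = 3.432

3.432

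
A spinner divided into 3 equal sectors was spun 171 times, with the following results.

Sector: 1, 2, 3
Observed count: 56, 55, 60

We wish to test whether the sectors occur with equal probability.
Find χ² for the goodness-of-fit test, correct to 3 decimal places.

Expected count for each of the 3 categories: 171/3 = 57.
1: (56 − 57)²/57 = 1/57 = 0.0175
2: (55 − 57)²/57 = 4/57 = 0.0702
3: (60 − 57)²/57 = 9/57 = 0.1579
Sum = 0.246

0.246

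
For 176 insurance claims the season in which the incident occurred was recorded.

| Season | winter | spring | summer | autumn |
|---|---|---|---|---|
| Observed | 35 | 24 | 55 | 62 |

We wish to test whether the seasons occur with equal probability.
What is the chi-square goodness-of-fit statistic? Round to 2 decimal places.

21.05

Expected count for each of the 4 categories: 176/4 = 44.
χ² = (35−44)²/44 + (24−44)²/44 + (55−44)²/44 + (62−44)²/44
   = 1.841 + 9.091 + 2.750 + 7.364
Sum = 21.05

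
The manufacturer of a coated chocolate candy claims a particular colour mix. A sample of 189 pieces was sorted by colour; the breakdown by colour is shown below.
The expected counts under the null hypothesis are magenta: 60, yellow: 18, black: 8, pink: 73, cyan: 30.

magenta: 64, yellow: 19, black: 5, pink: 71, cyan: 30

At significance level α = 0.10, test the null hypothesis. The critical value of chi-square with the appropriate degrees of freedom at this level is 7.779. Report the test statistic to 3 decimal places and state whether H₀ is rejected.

1.502; do not reject

cat          O        E   (O−E)²/E
magenta     64       60     0.2667
yellow      19       18     0.0556
black        5        8     1.1250
pink        71       73     0.0548
cyan        30       30     0.0000
Sum = 1.502
df = 4. Since 1.502 < 7.779, we do not reject H₀.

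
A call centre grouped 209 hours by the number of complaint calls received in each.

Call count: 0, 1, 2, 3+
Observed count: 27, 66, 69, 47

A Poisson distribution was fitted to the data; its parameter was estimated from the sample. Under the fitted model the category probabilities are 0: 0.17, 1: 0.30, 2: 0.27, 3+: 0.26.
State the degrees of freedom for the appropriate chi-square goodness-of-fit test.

There are k = 4 categories and 1 parameter estimated from the data, so df = 4 − 1 − 1 = 2.

2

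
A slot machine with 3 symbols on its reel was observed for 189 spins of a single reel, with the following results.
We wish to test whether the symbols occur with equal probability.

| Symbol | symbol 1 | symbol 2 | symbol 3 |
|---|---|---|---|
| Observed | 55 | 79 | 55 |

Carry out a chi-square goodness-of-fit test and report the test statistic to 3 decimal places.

Under H₀ each category has probability 1/3, so each expected count is 189/3 = 63.
χ² = (55−63)²/63 + (79−63)²/63 + (55−63)²/63
   = 1.0159 + 4.0635 + 1.0159
Sum = 6.095

6.095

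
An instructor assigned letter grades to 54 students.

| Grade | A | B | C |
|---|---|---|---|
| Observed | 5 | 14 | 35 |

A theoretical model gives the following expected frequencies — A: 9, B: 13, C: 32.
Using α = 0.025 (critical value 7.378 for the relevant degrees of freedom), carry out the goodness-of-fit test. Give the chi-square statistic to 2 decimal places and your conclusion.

2.14; do not reject

cat         O        E   (O−E)²/E
A           5        9      1.778
B          14       13      0.077
C          35       32      0.281
Sum = 2.14
df = 2. Since 2.14 < 7.378, we do not reject H₀.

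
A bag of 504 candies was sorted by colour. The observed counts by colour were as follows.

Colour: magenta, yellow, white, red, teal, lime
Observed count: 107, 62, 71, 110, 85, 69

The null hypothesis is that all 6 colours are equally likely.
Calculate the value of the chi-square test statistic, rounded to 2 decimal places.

Expected count for each of the 6 categories: 504/6 = 84.
χ² = (107−84)²/84 + (62−84)²/84 + (71−84)²/84 + (110−84)²/84 + (85−84)²/84 + (69−84)²/84
   = 6.298 + 5.762 + 2.012 + 8.048 + 0.012 + 2.679
Sum = 24.81

24.81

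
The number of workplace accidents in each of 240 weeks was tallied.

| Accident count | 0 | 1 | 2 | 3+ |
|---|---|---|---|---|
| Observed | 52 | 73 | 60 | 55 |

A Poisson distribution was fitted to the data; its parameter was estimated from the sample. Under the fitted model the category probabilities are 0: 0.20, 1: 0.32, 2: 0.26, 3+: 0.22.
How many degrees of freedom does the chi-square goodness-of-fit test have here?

There are k = 4 categories and 1 parameter estimated from the data, so df = 4 − 1 − 1 = 2.

2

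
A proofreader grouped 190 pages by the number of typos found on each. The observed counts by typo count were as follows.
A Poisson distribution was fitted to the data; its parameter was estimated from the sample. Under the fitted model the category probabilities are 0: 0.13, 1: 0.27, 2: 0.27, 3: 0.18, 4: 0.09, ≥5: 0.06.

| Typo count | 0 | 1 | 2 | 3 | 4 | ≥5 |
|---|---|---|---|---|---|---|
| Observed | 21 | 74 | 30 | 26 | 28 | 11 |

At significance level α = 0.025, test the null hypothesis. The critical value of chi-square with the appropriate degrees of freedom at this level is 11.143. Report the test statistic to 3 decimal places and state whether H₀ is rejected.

28.371; reject

Expected counts E_i = n·p_i: 190×0.13 = 24.7, 190×0.27 = 51.3, 190×0.27 = 51.3, 190×0.18 = 34.2, 190×0.09 = 17.1, 190×0.06 = 11.4.
χ² = (21−24.7)²/24.7 + (74−51.3)²/51.3 + (30−51.3)²/51.3 + (26−34.2)²/34.2 + (28−17.1)²/17.1 + (11−11.4)²/11.4
   = 0.5543 + 10.0446 + 8.8439 + 1.9661 + 6.9480 + 0.0140
Sum = 28.371
df = 4. Since 28.371 > 11.143, we reject H₀.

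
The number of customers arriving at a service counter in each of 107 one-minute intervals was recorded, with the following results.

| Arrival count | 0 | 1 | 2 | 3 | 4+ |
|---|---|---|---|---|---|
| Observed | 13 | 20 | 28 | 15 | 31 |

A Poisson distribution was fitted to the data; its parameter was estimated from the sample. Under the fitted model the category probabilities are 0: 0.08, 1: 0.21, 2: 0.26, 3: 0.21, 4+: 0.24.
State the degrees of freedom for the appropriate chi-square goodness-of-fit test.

3

There are k = 5 categories and 1 parameter estimated from the data, so df = 5 − 1 − 1 = 3.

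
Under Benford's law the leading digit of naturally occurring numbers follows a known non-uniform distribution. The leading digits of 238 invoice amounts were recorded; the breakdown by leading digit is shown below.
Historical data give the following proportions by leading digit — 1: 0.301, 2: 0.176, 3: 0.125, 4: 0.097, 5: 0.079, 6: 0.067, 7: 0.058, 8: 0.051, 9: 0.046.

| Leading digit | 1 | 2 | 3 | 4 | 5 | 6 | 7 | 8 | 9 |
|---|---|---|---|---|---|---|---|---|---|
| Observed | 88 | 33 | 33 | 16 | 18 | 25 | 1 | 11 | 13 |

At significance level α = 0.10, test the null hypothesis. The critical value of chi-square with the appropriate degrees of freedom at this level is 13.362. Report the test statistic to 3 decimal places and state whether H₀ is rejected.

25.696; reject

Expected counts E_i = n·p_i: 238×0.301 = 71.638, 238×0.176 = 41.888, 238×0.125 = 29.75, 238×0.097 = 23.086, 238×0.079 = 18.802, 238×0.067 = 15.946, 238×0.058 = 13.804, 238×0.051 = 12.138, 238×0.046 = 10.948.
χ² = (88−71.638)²/71.638 + (33−41.888)²/41.888 + (33−29.75)²/29.75 + (16−23.086)²/23.086 + (18−18.802)²/18.802 + (25−15.946)²/15.946 + (1−13.804)²/13.804 + (11−12.138)²/12.138 + (13−10.948)²/10.948
   = 3.7371 + 1.8859 + 0.3550 + 2.1750 + 0.0342 + 5.1408 + 11.8764 + 0.1067 + 0.3846
Sum = 25.696
df = 8. Since 25.696 > 13.362, we reject H₀.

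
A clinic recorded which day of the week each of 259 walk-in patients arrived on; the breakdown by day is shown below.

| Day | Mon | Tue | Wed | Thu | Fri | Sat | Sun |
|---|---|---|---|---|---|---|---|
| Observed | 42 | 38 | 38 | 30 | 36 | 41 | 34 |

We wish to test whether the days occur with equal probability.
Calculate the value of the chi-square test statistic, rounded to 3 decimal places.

Under H₀ each category has probability 1/7, so each expected count is 259/7 = 37.
Mon: (42 − 37)²/37 = 25/37 = 0.6757
Tue: (38 − 37)²/37 = 1/37 = 0.0270
Wed: (38 − 37)²/37 = 1/37 = 0.0270
Thu: (30 − 37)²/37 = 49/37 = 1.3243
Fri: (36 − 37)²/37 = 1/37 = 0.0270
Sat: (41 − 37)²/37 = 16/37 = 0.4324
Sun: (34 − 37)²/37 = 9/37 = 0.2432
Sum = 2.757

2.757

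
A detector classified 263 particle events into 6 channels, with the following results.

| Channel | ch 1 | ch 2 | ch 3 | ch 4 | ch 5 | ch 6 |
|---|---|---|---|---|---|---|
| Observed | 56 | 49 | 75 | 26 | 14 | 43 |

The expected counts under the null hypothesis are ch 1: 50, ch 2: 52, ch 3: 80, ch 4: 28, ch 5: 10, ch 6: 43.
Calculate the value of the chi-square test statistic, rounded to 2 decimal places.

2.95

χ² = (56−50)²/50 + (49−52)²/52 + (75−80)²/80 + (26−28)²/28 + (14−10)²/10 + (43−43)²/43
   = 0.720 + 0.173 + 0.313 + 0.143 + 1.600 + 0.000
Sum = 2.95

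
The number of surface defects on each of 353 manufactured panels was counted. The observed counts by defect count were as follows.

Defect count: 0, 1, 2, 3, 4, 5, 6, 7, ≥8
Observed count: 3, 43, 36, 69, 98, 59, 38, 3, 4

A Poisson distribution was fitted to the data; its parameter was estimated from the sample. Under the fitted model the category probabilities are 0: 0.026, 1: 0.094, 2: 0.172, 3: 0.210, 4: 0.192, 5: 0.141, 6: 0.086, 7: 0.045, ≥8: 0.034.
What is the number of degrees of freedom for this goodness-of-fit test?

7

There are k = 9 categories and 1 parameter estimated from the data, so df = 9 − 1 − 1 = 7.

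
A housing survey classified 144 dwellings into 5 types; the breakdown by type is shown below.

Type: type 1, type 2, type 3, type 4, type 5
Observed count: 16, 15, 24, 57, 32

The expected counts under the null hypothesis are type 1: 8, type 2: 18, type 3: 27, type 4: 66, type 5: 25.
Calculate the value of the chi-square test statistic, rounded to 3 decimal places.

type 1: (16 − 8)²/8 = 64/8 = 8.0000
type 2: (15 − 18)²/18 = 9/18 = 0.5000
type 3: (24 − 27)²/27 = 9/27 = 0.3333
type 4: (57 − 66)²/66 = 81/66 = 1.2273
type 5: (32 − 25)²/25 = 49/25 = 1.9600
Sum = 12.021

12.021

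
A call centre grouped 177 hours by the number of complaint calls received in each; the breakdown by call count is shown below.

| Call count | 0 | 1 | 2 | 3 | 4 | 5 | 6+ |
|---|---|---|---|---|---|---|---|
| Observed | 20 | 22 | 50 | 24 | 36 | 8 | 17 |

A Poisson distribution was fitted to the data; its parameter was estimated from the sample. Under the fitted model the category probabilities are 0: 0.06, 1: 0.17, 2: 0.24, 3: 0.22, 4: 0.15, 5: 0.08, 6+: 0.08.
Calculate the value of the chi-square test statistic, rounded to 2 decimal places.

24.14

Expected counts E_i = n·p_i: 177×0.06 = 10.62, 177×0.17 = 30.09, 177×0.24 = 42.48, 177×0.22 = 38.94, 177×0.15 = 26.55, 177×0.08 = 14.16, 177×0.08 = 14.16.
0: (20 − 10.62)²/10.62 = 87.9844/10.62 = 8.285
1: (22 − 30.09)²/30.09 = 65.4481/30.09 = 2.175
2: (50 − 42.48)²/42.48 = 56.5504/42.48 = 1.331
3: (24 − 38.94)²/38.94 = 223.2036/38.94 = 5.732
4: (36 − 26.55)²/26.55 = 89.3025/26.55 = 3.364
5: (8 − 14.16)²/14.16 = 37.9456/14.16 = 2.680
6+: (17 − 14.16)²/14.16 = 8.0656/14.16 = 0.570
Sum = 24.14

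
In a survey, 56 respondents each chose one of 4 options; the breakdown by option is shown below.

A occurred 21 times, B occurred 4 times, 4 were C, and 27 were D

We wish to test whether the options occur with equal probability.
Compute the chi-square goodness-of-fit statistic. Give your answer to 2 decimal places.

29.86

Under H₀ each category has probability 1/4, so each expected count is 56/4 = 14.
cat         O        E   (O−E)²/E
A          21       14      3.500
B           4       14      7.143
C           4       14      7.143
D          27       14     12.071
Sum = 29.86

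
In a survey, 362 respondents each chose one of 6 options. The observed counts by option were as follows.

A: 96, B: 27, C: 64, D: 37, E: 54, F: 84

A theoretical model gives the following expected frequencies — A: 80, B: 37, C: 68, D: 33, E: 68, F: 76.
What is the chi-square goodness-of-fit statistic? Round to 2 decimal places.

cat         O        E   (O−E)²/E
A          96       80      3.200
B          27       37      2.703
C          64       68      0.235
D          37       33      0.485
E          54       68      2.882
F          84       76      0.842
Sum = 10.35

10.35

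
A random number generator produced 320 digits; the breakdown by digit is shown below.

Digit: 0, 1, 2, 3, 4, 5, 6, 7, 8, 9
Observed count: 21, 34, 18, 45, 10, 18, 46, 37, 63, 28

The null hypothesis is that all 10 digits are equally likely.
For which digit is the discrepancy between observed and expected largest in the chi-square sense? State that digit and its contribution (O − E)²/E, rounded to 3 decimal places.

8, 30.031

Expected count for each of the 10 categories: 320/10 = 32.
0: (21 − 32)²/32 = 121/32 = 3.7813
1: (34 − 32)²/32 = 4/32 = 0.1250
2: (18 − 32)²/32 = 196/32 = 6.1250
3: (45 − 32)²/32 = 169/32 = 5.2813
4: (10 − 32)²/32 = 484/32 = 15.1250
5: (18 − 32)²/32 = 196/32 = 6.1250
6: (46 − 32)²/32 = 196/32 = 6.1250
7: (37 − 32)²/32 = 25/32 = 0.7813
8: (63 − 32)²/32 = 961/32 = 30.0313
9: (28 − 32)²/32 = 16/32 = 0.5000
The largest term is for 8: 30.031.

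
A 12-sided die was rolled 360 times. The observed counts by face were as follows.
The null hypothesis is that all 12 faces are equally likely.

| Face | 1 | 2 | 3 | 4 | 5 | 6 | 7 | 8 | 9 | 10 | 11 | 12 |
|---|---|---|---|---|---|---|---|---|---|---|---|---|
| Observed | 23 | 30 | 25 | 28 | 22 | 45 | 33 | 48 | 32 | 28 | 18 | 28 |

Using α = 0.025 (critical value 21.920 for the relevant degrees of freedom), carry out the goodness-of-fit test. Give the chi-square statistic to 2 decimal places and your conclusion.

28.53; reject

Under H₀ each category has probability 1/12, so each expected count is 360/12 = 30.
1: (23 − 30)²/30 = 49/30 = 1.633
2: (30 − 30)²/30 = 0/30 = 0.000
3: (25 − 30)²/30 = 25/30 = 0.833
4: (28 − 30)²/30 = 4/30 = 0.133
5: (22 − 30)²/30 = 64/30 = 2.133
6: (45 − 30)²/30 = 225/30 = 7.500
7: (33 − 30)²/30 = 9/30 = 0.300
8: (48 − 30)²/30 = 324/30 = 10.800
9: (32 − 30)²/30 = 4/30 = 0.133
10: (28 − 30)²/30 = 4/30 = 0.133
11: (18 − 30)²/30 = 144/30 = 4.800
12: (28 − 30)²/30 = 4/30 = 0.133
Sum = 28.53
df = 11. Since 28.53 > 21.920, we reject H₀.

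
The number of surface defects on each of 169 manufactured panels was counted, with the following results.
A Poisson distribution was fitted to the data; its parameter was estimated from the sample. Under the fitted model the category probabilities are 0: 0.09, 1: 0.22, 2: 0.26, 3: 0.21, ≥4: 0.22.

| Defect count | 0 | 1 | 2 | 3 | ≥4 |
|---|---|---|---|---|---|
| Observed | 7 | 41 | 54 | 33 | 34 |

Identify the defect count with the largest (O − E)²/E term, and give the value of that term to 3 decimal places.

0, 4.432

Expected counts E_i = n·p_i: 169×0.09 = 15.21, 169×0.22 = 37.18, 169×0.26 = 43.94, 169×0.21 = 35.49, 169×0.22 = 37.18.
χ² = (7−15.21)²/15.21 + (41−37.18)²/37.18 + (54−43.94)²/43.94 + (33−35.49)²/35.49 + (34−37.18)²/37.18
   = 4.4316 + 0.3925 + 2.3032 + 0.1747 + 0.2720
The largest term is for 0: 4.432.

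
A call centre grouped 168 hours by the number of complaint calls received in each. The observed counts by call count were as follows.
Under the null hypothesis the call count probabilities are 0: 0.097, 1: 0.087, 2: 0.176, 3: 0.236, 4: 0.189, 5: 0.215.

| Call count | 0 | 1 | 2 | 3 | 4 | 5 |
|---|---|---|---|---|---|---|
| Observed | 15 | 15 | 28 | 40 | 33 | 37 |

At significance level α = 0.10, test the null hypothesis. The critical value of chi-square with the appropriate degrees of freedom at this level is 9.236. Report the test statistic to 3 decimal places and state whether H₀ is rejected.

Expected counts E_i = n·p_i: 168×0.097 = 16.296, 168×0.087 = 14.616, 168×0.176 = 29.568, 168×0.236 = 39.648, 168×0.189 = 31.752, 168×0.215 = 36.12.
cat         O        E   (O−E)²/E
0          15   16.296     0.1031
1          15   14.616     0.0101
2          28   29.568     0.0832
3          40   39.648     0.0031
4          33   31.752     0.0491
5          37    36.12     0.0214
Sum = 0.270
df = 5. Since 0.270 < 9.236, we do not reject H₀.

0.270; do not reject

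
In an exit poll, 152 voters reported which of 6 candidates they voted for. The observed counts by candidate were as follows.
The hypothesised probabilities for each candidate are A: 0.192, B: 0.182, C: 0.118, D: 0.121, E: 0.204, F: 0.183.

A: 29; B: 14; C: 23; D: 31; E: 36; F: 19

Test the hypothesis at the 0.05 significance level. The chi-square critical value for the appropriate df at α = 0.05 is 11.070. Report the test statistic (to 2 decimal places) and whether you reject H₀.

20.42; reject

Expected counts E_i = n·p_i: 152×0.192 = 29.184, 152×0.182 = 27.664, 152×0.118 = 17.936, 152×0.121 = 18.392, 152×0.204 = 31.008, 152×0.183 = 27.816.
χ² = (29−29.184)²/29.184 + (14−27.664)²/27.664 + (23−17.936)²/17.936 + (31−18.392)²/18.392 + (36−31.008)²/31.008 + (19−27.816)²/27.816
   = 0.001 + 6.749 + 1.430 + 8.643 + 0.804 + 2.794
Sum = 20.42
df = 5. Since 20.42 > 11.070, we reject H₀.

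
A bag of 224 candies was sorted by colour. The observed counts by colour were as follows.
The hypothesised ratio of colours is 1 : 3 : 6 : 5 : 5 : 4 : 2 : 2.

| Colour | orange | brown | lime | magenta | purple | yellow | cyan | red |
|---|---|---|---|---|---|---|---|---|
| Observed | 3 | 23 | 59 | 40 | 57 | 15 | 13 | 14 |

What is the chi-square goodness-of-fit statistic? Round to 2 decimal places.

22.76

Ratio total = 28. Expected counts: 224×1/28 = 8, 224×3/28 = 24, 224×6/28 = 48, 224×5/28 = 40, 224×5/28 = 40, 224×4/28 = 32, 224×2/28 = 16, 224×2/28 = 16.
cat          O        E   (O−E)²/E
orange       3        8      3.125
brown       23       24      0.042
lime        59       48      2.521
magenta     40       40      0.000
purple      57       40      7.225
yellow      15       32      9.031
cyan        13       16      0.563
red         14       16      0.250
Sum = 22.76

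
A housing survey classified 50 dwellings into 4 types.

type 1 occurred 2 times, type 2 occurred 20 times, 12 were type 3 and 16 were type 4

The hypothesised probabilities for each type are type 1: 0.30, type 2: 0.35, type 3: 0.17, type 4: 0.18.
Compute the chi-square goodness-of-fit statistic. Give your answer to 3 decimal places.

Expected counts E_i = n·p_i: 50×0.30 = 15, 50×0.35 = 17.5, 50×0.17 = 8.5, 50×0.18 = 9.
type 1: (2 − 15)²/15 = 169/15 = 11.2667
type 2: (20 − 17.5)²/17.5 = 6.25/17.5 = 0.3571
type 3: (12 − 8.5)²/8.5 = 12.25/8.5 = 1.4412
type 4: (16 − 9)²/9 = 49/9 = 5.4444
Sum = 18.509

18.509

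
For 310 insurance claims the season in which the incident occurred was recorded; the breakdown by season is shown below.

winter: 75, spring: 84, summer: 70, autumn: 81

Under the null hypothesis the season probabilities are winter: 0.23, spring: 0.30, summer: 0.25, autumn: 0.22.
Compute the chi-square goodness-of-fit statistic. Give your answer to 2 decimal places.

4.19

Expected counts E_i = n·p_i: 310×0.23 = 71.3, 310×0.30 = 93, 310×0.25 = 77.5, 310×0.22 = 68.2.
cat         O        E   (O−E)²/E
winter     75     71.3      0.192
spring     84       93      0.871
summer     70     77.5      0.726
autumn     81     68.2      2.402
Sum = 4.19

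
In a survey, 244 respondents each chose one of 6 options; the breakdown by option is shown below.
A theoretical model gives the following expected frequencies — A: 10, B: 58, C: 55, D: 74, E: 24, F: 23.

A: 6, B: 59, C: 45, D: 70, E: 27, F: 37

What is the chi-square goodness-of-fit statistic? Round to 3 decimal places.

χ² = (6−10)²/10 + (59−58)²/58 + (45−55)²/55 + (70−74)²/74 + (27−24)²/24 + (37−23)²/23
   = 1.6000 + 0.0172 + 1.8182 + 0.2162 + 0.3750 + 8.5217
Sum = 12.548

12.548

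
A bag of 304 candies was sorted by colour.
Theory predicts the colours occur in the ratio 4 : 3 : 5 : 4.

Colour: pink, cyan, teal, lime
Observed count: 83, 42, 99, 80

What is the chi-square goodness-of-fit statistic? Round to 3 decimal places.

Ratio total = 16. Expected counts: 304×4/16 = 76, 304×3/16 = 57, 304×5/16 = 95, 304×4/16 = 76.
cat         O        E   (O−E)²/E
pink       83       76     0.6447
cyan       42       57     3.9474
teal       99       95     0.1684
lime       80       76     0.2105
Sum = 4.971

4.971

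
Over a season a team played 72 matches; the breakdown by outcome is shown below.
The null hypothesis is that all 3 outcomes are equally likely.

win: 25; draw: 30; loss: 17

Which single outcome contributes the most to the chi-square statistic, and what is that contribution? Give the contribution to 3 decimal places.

loss, 2.042

Under H₀ each category has probability 1/3, so each expected count is 72/3 = 24.
cat         O        E   (O−E)²/E
win        25       24     0.0417
draw       30       24     1.5000
loss       17       24     2.0417
The largest term is for loss: 2.042.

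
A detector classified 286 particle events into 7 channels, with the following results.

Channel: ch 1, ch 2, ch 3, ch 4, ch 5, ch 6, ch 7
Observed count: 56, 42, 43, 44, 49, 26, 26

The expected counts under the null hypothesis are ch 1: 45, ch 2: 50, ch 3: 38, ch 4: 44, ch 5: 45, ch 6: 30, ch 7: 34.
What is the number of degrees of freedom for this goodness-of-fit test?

There are k = 7 categories and no parameters were estimated from the data, so df = 7 − 1 = 6.

6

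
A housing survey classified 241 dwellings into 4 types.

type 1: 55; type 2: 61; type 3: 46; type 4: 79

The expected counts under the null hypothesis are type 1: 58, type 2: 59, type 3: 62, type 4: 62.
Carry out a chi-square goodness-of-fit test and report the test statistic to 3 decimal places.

9.013

type 1: (55 − 58)²/58 = 9/58 = 0.1552
type 2: (61 − 59)²/59 = 4/59 = 0.0678
type 3: (46 − 62)²/62 = 256/62 = 4.1290
type 4: (79 − 62)²/62 = 289/62 = 4.6613
Sum = 9.013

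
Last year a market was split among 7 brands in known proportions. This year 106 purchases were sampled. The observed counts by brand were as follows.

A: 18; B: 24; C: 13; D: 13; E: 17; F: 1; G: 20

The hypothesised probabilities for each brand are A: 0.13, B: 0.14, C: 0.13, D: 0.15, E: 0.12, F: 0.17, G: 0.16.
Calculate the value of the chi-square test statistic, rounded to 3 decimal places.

Expected counts E_i = n·p_i: 106×0.13 = 13.78, 106×0.14 = 14.84, 106×0.13 = 13.78, 106×0.15 = 15.9, 106×0.12 = 12.72, 106×0.17 = 18.02, 106×0.16 = 16.96.
χ² = (18−13.78)²/13.78 + (24−14.84)²/14.84 + (13−13.78)²/13.78 + (13−15.9)²/15.9 + (17−12.72)²/12.72 + (1−18.02)²/18.02 + (20−16.96)²/16.96
   = 1.2923 + 5.6540 + 0.0442 + 0.5289 + 1.4401 + 16.0755 + 0.5449
Sum = 25.580

25.580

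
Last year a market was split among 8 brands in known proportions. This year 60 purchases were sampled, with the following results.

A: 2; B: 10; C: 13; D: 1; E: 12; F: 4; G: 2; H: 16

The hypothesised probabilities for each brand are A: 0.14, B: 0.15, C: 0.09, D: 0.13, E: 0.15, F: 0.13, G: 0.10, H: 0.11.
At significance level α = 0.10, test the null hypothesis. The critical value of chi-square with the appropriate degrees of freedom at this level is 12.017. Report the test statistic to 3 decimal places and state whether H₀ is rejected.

Expected counts E_i = n·p_i: 60×0.14 = 8.4, 60×0.15 = 9, 60×0.09 = 5.4, 60×0.13 = 7.8, 60×0.15 = 9, 60×0.13 = 7.8, 60×0.10 = 6, 60×0.11 = 6.6.
χ² = (2−8.4)²/8.4 + (10−9)²/9 + (13−5.4)²/5.4 + (1−7.8)²/7.8 + (12−9)²/9 + (4−7.8)²/7.8 + (2−6)²/6 + (16−6.6)²/6.6
   = 4.8762 + 0.1111 + 10.6963 + 5.9282 + 1.0000 + 1.8513 + 2.6667 + 13.3879
Sum = 40.518
df = 7. Since 40.518 > 12.017, we reject H₀.

40.518; reject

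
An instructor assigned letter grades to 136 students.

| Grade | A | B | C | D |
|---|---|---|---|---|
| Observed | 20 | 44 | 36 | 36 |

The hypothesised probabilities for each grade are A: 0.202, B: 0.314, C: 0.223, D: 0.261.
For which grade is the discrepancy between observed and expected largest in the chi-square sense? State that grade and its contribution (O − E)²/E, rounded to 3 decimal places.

Expected counts E_i = n·p_i: 136×0.202 = 27.472, 136×0.314 = 42.704, 136×0.223 = 30.328, 136×0.261 = 35.496.
cat         O        E   (O−E)²/E
A          20   27.472     2.0323
B          44   42.704     0.0393
C          36   30.328     1.0608
D          36   35.496     0.0072
The largest term is for A: 2.032.

A, 2.032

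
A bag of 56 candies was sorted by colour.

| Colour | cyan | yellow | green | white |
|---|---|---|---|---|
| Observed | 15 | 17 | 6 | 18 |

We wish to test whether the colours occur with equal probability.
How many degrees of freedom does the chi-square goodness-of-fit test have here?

3

There are k = 4 categories and no parameters were estimated from the data, so df = 4 − 1 = 3.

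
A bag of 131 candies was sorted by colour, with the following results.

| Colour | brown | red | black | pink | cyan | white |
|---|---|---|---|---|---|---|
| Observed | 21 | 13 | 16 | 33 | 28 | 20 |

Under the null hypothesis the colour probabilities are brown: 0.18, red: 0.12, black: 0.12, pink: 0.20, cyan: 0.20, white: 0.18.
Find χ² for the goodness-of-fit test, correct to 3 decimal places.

3.190

Expected counts E_i = n·p_i: 131×0.18 = 23.58, 131×0.12 = 15.72, 131×0.12 = 15.72, 131×0.20 = 26.2, 131×0.20 = 26.2, 131×0.18 = 23.58.
χ² = (21−23.58)²/23.58 + (13−15.72)²/15.72 + (16−15.72)²/15.72 + (33−26.2)²/26.2 + (28−26.2)²/26.2 + (20−23.58)²/23.58
   = 0.2823 + 0.4706 + 0.0050 + 1.7649 + 0.1237 + 0.5435
Sum = 3.190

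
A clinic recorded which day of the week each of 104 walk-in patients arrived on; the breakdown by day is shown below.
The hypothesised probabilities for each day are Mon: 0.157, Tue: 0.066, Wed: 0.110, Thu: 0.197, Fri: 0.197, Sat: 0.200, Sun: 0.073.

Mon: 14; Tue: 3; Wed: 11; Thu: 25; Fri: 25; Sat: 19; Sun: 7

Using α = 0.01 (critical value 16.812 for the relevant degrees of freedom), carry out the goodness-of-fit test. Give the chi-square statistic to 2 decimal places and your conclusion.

4.71; do not reject

Expected counts E_i = n·p_i: 104×0.157 = 16.328, 104×0.066 = 6.864, 104×0.110 = 11.44, 104×0.197 = 20.488, 104×0.197 = 20.488, 104×0.200 = 20.8, 104×0.073 = 7.592.
Mon: (14 − 16.328)²/16.328 = 5.419584/16.328 = 0.332
Tue: (3 − 6.864)²/6.864 = 14.930496/6.864 = 2.175
Wed: (11 − 11.44)²/11.44 = 0.1936/11.44 = 0.017
Thu: (25 − 20.488)²/20.488 = 20.358144/20.488 = 0.994
Fri: (25 − 20.488)²/20.488 = 20.358144/20.488 = 0.994
Sat: (19 − 20.8)²/20.8 = 3.24/20.8 = 0.156
Sun: (7 − 7.592)²/7.592 = 0.350464/7.592 = 0.046
Sum = 4.71
df = 6. Since 4.71 < 16.812, we do not reject H₀.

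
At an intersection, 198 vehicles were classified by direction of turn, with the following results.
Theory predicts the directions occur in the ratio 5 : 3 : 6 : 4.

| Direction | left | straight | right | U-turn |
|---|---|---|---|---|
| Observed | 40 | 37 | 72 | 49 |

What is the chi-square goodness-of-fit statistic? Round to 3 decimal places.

Ratio total = 18. Expected counts: 198×5/18 = 55, 198×3/18 = 33, 198×6/18 = 66, 198×4/18 = 44.
left: (40 − 55)²/55 = 225/55 = 4.0909
straight: (37 − 33)²/33 = 16/33 = 0.4848
right: (72 − 66)²/66 = 36/66 = 0.5455
U-turn: (49 − 44)²/44 = 25/44 = 0.5682
Sum = 5.689

5.689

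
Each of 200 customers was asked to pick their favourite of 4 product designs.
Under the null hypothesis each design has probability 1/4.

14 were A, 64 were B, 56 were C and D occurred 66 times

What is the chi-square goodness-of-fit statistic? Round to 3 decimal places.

Under H₀ each category has probability 1/4, so each expected count is 200/4 = 50.
χ² = (14−50)²/50 + (64−50)²/50 + (56−50)²/50 + (66−50)²/50
   = 25.9200 + 3.9200 + 0.7200 + 5.1200
Sum = 35.680

35.680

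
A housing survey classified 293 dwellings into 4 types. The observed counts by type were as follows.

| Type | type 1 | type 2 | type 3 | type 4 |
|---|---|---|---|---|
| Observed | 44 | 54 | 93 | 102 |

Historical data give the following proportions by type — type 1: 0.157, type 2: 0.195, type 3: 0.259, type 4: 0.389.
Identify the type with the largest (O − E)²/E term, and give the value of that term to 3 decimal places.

type 3, 3.859

Expected counts E_i = n·p_i: 293×0.157 = 46.001, 293×0.195 = 57.135, 293×0.259 = 75.887, 293×0.389 = 113.977.
χ² = (44−46.001)²/46.001 + (54−57.135)²/57.135 + (93−75.887)²/75.887 + (102−113.977)²/113.977
   = 0.0870 + 0.1720 + 3.8591 + 1.2586
The largest term is for type 3: 3.859.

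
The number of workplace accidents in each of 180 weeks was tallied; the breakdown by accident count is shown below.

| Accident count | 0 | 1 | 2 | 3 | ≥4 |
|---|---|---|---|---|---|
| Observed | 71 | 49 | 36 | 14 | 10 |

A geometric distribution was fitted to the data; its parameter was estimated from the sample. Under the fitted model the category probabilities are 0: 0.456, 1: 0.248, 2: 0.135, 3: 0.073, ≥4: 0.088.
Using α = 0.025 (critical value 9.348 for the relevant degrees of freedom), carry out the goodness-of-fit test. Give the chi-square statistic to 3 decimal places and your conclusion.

9.764; reject

Expected counts E_i = n·p_i: 180×0.456 = 82.08, 180×0.248 = 44.64, 180×0.135 = 24.3, 180×0.073 = 13.14, 180×0.088 = 15.84.
cat         O        E   (O−E)²/E
0          71    82.08     1.4957
1          49    44.64     0.4258
2          36     24.3     5.6333
3          14    13.14     0.0563
≥4         10    15.84     2.1531
Sum = 9.764
df = 3. Since 9.764 > 9.348, we reject H₀.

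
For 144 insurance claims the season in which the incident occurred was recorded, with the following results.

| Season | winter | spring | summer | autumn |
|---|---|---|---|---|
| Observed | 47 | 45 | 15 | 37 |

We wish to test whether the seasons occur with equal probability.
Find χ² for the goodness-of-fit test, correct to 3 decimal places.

Under H₀ each category has probability 1/4, so each expected count is 144/4 = 36.
cat         O        E   (O−E)²/E
winter     47       36     3.3611
spring     45       36     2.2500
summer     15       36    12.2500
autumn     37       36     0.0278
Sum = 17.889

17.889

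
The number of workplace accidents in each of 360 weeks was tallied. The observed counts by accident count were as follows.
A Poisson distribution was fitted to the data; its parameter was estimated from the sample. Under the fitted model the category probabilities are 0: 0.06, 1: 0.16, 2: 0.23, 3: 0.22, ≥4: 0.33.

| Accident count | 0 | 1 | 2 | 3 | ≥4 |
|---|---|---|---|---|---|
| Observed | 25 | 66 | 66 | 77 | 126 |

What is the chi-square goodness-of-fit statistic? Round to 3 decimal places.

5.666

Expected counts E_i = n·p_i: 360×0.06 = 21.6, 360×0.16 = 57.6, 360×0.23 = 82.8, 360×0.22 = 79.2, 360×0.33 = 118.8.
0: (25 − 21.6)²/21.6 = 11.56/21.6 = 0.5352
1: (66 − 57.6)²/57.6 = 70.56/57.6 = 1.2250
2: (66 − 82.8)²/82.8 = 282.24/82.8 = 3.4087
3: (77 − 79.2)²/79.2 = 4.84/79.2 = 0.0611
≥4: (126 − 118.8)²/118.8 = 51.84/118.8 = 0.4364
Sum = 5.666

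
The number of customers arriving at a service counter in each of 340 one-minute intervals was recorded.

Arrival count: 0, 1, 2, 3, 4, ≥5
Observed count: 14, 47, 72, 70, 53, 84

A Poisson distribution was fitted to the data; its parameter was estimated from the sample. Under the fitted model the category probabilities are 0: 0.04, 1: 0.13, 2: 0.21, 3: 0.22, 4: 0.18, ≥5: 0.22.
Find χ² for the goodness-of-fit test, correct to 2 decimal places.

2.73

Expected counts E_i = n·p_i: 340×0.04 = 13.6, 340×0.13 = 44.2, 340×0.21 = 71.4, 340×0.22 = 74.8, 340×0.18 = 61.2, 340×0.22 = 74.8.
χ² = (14−13.6)²/13.6 + (47−44.2)²/44.2 + (72−71.4)²/71.4 + (70−74.8)²/74.8 + (53−61.2)²/61.2 + (84−74.8)²/74.8
   = 0.012 + 0.177 + 0.005 + 0.308 + 1.099 + 1.132
Sum = 2.73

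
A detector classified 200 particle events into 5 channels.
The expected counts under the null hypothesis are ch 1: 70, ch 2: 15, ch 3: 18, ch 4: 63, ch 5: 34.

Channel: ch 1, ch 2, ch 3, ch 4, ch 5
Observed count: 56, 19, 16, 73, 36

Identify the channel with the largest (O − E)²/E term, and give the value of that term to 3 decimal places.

ch 1: (56 − 70)²/70 = 196/70 = 2.8000
ch 2: (19 − 15)²/15 = 16/15 = 1.0667
ch 3: (16 − 18)²/18 = 4/18 = 0.2222
ch 4: (73 − 63)²/63 = 100/63 = 1.5873
ch 5: (36 − 34)²/34 = 4/34 = 0.1176
The largest term is for ch 1: 2.800.

ch 1, 2.800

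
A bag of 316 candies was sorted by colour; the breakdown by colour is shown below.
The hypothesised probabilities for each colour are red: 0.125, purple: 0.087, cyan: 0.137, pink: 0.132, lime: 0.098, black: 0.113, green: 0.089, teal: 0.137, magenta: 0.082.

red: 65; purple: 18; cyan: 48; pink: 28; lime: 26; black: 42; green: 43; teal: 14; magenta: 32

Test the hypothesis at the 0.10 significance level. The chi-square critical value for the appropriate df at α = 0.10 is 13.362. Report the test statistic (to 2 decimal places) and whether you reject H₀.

55.78; reject

Expected counts E_i = n·p_i: 316×0.125 = 39.5, 316×0.087 = 27.492, 316×0.137 = 43.292, 316×0.132 = 41.712, 316×0.098 = 30.968, 316×0.113 = 35.708, 316×0.089 = 28.124, 316×0.137 = 43.292, 316×0.082 = 25.912.
cat          O        E   (O−E)²/E
red         65     39.5     16.462
purple      18   27.492      3.277
cyan        48   43.292      0.512
pink        28   41.712      4.508
lime        26   30.968      0.797
black       42   35.708      1.109
green       43   28.124      7.869
teal        14   43.292     19.819
magenta     32   25.912      1.430
Sum = 55.78
df = 8. Since 55.78 > 13.362, we reject H₀.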